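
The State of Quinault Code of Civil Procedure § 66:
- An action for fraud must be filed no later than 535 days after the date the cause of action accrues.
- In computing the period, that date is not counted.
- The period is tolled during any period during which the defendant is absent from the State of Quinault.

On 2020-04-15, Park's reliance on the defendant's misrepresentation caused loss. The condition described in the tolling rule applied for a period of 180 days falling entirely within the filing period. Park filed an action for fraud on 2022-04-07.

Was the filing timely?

No

535 days after 2020-04-15 is October 2, 2021.
Tolling adds 180 days: October 2, 2021 + 180 days = March 31, 2022.
The deadline is March 31, 2022; the filing on April 7, 2022 is after that date.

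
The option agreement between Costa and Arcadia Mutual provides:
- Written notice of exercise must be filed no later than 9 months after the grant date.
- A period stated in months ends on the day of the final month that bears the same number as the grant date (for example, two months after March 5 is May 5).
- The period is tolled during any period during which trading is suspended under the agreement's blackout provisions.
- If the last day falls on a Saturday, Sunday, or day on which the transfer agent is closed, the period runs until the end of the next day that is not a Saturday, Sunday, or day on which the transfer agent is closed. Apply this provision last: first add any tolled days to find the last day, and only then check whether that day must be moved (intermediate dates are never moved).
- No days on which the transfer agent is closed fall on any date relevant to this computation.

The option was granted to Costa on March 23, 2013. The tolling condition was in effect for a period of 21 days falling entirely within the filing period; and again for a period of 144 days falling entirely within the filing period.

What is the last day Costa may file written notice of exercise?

June 6, 2014

9 months after March 23, 2013 is December 23, 2013.
Tolling adds 21 days: December 23, 2013 + 21 days = January 13, 2014.
Tolling adds 144 days: January 13, 2014 + 144 days = June 6, 2014.
June 6, 2014 is a Friday and not a day on which the transfer agent is closed, so no extension applies.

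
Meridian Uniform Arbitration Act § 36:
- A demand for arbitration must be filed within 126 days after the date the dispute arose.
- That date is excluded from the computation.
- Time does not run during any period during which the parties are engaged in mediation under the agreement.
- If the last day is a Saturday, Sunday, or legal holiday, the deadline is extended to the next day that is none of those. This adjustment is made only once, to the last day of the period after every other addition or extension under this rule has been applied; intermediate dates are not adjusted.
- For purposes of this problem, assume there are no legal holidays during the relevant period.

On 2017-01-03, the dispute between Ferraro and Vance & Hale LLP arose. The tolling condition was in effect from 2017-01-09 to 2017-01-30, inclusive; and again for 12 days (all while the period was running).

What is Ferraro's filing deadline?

June 12, 2017

126 days after 2017-01-03 is May 9, 2017.
From January 9, 2017 through January 30, 2017 inclusive is 22 days; tolling adds 22 days: May 9, 2017 + 22 days = May 31, 2017.
Tolling adds 12 days: May 31, 2017 + 12 days = June 12, 2017.
June 12, 2017 is a Monday and not a legal holiday, so no extension applies.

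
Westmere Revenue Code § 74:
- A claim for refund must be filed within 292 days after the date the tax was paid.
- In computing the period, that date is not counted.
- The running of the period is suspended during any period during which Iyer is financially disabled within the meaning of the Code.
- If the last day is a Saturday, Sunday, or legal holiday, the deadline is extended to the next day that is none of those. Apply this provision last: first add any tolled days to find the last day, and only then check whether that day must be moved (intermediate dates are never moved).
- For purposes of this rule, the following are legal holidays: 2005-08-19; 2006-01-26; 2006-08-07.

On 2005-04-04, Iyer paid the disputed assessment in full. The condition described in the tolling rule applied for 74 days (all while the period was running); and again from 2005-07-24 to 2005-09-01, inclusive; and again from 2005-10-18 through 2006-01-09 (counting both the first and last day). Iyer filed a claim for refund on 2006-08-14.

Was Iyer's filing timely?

No

292 days after 2005-04-04 is January 21, 2006.
Tolling adds 74 days: January 21, 2006 + 74 days = April 5, 2006.
From July 24, 2005 through September 1, 2005 inclusive is 40 days; tolling adds 40 days: April 5, 2006 + 40 days = May 15, 2006.
From October 18, 2005 through January 9, 2006 inclusive is 84 days; tolling adds 84 days: May 15, 2006 + 84 days = August 7, 2006.
August 7, 2006 is a listed holiday. The next qualifying day is August 8, 2006.
The deadline is August 8, 2006; the filing on August 14, 2006 is after that date.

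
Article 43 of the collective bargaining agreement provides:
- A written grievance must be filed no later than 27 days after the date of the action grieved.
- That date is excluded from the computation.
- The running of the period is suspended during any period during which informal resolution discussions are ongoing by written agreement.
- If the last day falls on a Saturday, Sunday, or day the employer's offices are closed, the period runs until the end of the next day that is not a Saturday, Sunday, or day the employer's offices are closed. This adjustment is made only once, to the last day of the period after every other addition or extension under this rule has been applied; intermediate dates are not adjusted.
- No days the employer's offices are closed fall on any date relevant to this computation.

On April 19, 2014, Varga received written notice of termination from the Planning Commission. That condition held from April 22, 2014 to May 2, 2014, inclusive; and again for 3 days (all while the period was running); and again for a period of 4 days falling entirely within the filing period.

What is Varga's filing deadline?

27 days after April 19, 2014 is May 16, 2014.
From April 22, 2014 through May 2, 2014 inclusive is 11 days; tolling adds 11 days: May 16, 2014 + 11 days = May 27, 2014.
Tolling adds 3 days: May 27, 2014 + 3 days = May 30, 2014.
Tolling adds 4 days: May 30, 2014 + 4 days = June 3, 2014.
June 3, 2014 is a Tuesday and not a day the employer's offices are closed, so no extension applies.

June 3, 2014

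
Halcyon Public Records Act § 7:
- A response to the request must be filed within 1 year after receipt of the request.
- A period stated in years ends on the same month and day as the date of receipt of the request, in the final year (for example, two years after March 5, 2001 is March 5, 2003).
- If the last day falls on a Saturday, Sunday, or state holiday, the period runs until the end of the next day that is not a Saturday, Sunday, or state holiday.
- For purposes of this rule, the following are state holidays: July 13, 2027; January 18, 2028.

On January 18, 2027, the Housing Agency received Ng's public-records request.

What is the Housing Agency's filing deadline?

January 19, 2028

1 year after January 18, 2027 is January 18, 2028.
January 18, 2028 is a listed holiday. The next qualifying day is January 19, 2028.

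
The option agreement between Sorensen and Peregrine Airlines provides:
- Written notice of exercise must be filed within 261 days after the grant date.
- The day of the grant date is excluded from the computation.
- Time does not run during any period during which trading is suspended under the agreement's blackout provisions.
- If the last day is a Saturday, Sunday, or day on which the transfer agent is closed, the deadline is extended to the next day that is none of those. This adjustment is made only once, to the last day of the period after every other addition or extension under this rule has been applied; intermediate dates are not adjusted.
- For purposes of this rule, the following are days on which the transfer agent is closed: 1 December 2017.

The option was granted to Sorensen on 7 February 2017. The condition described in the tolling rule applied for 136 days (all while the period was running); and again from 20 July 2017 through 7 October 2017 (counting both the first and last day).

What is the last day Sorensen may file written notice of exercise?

May 30, 2018

261 days after 7 February 2017 is October 26, 2017.
Tolling adds 136 days: October 26, 2017 + 136 days = March 11, 2018.
From July 20, 2017 through October 7, 2017 inclusive is 80 days; tolling adds 80 days: March 11, 2018 + 80 days = May 30, 2018.
May 30, 2018 is a Wednesday and not a day on which the transfer agent is closed, so no extension applies.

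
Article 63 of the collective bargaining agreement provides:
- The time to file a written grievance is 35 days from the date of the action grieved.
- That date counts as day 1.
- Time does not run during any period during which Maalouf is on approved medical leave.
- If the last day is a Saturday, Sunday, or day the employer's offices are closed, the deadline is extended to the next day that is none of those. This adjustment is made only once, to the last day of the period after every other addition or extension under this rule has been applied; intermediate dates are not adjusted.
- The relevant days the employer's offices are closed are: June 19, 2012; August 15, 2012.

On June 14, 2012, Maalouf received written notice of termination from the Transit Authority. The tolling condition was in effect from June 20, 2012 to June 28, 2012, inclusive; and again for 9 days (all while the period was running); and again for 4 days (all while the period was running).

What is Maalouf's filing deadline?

Counting June 14, 2012 as day 1, day 35 is July 18, 2012.
From June 20, 2012 through June 28, 2012 inclusive is 9 days; tolling adds 9 days: July 18, 2012 + 9 days = July 27, 2012.
Tolling adds 9 days: July 27, 2012 + 9 days = August 5, 2012.
Tolling adds 4 days: August 5, 2012 + 4 days = August 9, 2012.
August 9, 2012 is a Thursday and not a day the employer's offices are closed, so no extension applies.

August 9, 2012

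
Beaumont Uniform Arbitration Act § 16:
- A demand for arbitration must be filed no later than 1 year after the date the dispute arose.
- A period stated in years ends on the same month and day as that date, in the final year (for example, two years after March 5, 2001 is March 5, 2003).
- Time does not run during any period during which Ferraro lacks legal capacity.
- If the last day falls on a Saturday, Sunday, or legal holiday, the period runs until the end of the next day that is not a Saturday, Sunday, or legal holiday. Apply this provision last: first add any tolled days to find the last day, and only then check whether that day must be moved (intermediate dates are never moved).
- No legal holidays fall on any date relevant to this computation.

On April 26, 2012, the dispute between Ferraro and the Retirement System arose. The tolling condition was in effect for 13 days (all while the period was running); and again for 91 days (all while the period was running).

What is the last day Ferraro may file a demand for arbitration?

1 year after April 26, 2012 is April 26, 2013.
Tolling adds 13 days: April 26, 2013 + 13 days = May 9, 2013.
Tolling adds 91 days: May 9, 2013 + 91 days = August 8, 2013.
August 8, 2013 is a Thursday and not a legal holiday, so no extension applies.

August 8, 2013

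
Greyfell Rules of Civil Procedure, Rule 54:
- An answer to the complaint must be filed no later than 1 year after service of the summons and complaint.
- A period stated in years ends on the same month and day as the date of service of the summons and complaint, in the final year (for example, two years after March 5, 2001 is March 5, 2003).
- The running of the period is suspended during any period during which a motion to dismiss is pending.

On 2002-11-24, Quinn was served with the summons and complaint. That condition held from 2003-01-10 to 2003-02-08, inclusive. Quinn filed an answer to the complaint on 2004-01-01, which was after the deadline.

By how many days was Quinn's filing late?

1 year after 2002-11-24 is November 24, 2003.
From January 10, 2003 through February 8, 2003 inclusive is 30 days; tolling adds 30 days: November 24, 2003 + 30 days = December 24, 2003.
The deadline is December 24, 2003; from December 24, 2003 to January 1, 2004 is 8 days.

8 days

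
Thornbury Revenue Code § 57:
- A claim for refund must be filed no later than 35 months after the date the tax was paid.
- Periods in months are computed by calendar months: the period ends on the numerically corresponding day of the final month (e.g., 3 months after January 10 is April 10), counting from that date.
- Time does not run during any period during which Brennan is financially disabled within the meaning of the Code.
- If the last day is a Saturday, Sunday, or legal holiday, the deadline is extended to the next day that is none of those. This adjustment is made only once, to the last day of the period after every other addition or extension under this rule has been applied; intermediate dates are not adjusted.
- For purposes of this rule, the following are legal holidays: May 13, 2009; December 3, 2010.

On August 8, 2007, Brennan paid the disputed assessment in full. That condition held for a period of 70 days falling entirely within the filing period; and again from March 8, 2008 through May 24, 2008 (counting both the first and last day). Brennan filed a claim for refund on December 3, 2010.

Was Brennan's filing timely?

Yes

35 months after August 8, 2007 is July 8, 2010.
Tolling adds 70 days: July 8, 2010 + 70 days = September 16, 2010.
From March 8, 2008 through May 24, 2008 inclusive is 78 days; tolling adds 78 days: September 16, 2010 + 78 days = December 3, 2010.
December 3, 2010 is a listed holiday; December 4, 2010 is Saturday; December 5, 2010 is Sunday. The next qualifying day is December 6, 2010.
The deadline is December 6, 2010; the filing on December 3, 2010 is on or before that date.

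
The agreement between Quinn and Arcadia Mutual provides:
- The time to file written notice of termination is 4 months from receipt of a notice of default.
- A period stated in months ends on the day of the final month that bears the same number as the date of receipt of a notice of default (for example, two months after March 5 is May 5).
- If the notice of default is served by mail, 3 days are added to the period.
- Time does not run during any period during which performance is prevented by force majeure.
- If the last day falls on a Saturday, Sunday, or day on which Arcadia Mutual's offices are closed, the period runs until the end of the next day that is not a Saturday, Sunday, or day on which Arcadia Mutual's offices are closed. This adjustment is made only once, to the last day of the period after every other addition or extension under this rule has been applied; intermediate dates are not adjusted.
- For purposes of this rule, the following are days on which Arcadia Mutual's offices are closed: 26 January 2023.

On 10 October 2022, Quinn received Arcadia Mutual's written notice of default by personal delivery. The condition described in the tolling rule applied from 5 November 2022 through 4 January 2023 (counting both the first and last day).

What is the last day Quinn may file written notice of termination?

April 12, 2023

4 months after 10 October 2022 is February 10, 2023.
Service was not by mail, so no mail extension applies.
From November 5, 2022 through January 4, 2023 inclusive is 61 days; tolling adds 61 days: February 10, 2023 + 61 days = April 12, 2023.
April 12, 2023 is a Wednesday and not a day on which Arcadia Mutual's offices are closed, so no extension applies.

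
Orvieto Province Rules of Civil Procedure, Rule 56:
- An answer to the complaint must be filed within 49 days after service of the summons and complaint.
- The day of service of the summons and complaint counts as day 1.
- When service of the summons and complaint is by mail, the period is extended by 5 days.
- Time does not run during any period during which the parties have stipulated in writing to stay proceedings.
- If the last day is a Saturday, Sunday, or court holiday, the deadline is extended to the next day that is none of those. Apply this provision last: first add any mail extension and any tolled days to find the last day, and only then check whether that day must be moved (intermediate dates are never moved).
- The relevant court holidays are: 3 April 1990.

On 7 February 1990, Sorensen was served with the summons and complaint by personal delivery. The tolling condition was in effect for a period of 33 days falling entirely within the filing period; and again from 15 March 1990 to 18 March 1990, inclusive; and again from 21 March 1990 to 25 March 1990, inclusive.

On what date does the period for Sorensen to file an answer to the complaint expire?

May 8, 1990

Counting 7 February 1990 as day 1, day 49 is March 27, 1990.
Service was not by mail, so no mail extension applies.
Tolling adds 33 days: March 27, 1990 + 33 days = April 29, 1990.
From March 15, 1990 through March 18, 1990 inclusive is 4 days; tolling adds 4 days: April 29, 1990 + 4 days = May 3, 1990.
From March 21, 1990 through March 25, 1990 inclusive is 5 days; tolling adds 5 days: May 3, 1990 + 5 days = May 8, 1990.
May 8, 1990 is a Tuesday and not a court holiday, so no extension applies.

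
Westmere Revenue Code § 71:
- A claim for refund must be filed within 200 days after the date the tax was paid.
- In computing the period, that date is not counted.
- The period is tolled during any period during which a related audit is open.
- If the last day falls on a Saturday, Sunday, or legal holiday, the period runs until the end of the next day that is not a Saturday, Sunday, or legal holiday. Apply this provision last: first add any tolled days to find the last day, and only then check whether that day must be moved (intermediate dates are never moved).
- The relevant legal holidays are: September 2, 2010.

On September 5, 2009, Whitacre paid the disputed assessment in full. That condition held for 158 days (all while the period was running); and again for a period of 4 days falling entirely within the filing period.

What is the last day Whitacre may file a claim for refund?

September 3, 2010

200 days after September 5, 2009 is March 24, 2010.
Tolling adds 158 days: March 24, 2010 + 158 days = August 29, 2010.
Tolling adds 4 days: August 29, 2010 + 4 days = September 2, 2010.
September 2, 2010 is a listed holiday. The next qualifying day is September 3, 2010.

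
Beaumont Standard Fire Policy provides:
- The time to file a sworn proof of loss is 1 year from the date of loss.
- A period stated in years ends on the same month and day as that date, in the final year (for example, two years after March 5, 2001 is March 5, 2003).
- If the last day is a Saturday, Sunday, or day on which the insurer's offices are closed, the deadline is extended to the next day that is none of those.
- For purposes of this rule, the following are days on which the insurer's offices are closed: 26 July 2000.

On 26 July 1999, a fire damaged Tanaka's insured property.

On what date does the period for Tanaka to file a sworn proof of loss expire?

July 27, 2000

1 year after 26 July 1999 is July 26, 2000.
July 26, 2000 is a listed holiday. The next qualifying day is July 27, 2000.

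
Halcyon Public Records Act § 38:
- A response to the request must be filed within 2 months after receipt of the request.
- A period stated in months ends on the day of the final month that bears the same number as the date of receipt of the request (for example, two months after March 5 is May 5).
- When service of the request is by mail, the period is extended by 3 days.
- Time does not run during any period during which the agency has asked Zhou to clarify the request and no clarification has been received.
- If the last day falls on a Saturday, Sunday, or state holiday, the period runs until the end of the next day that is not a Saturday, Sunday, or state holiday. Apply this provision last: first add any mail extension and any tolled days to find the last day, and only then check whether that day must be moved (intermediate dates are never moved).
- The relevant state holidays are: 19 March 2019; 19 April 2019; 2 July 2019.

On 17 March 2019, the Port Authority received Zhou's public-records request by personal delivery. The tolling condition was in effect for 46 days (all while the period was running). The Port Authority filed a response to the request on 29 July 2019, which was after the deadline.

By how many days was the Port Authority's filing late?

2 months after 17 March 2019 is May 17, 2019.
Service was not by mail, so no mail extension applies.
Tolling adds 46 days: May 17, 2019 + 46 days = July 2, 2019.
July 2, 2019 is a listed holiday. The next qualifying day is July 3, 2019.
The deadline is July 3, 2019; from July 3, 2019 to July 29, 2019 is 26 days.

26 days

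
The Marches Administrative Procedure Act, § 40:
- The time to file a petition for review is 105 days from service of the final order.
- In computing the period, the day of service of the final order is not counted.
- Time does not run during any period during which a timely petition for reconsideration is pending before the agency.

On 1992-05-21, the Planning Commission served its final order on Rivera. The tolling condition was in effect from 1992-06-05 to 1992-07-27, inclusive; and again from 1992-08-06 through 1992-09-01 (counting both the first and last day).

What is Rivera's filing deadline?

November 22, 1992

105 days after 1992-05-21 is September 3, 1992.
From June 5, 1992 through July 27, 1992 inclusive is 53 days; tolling adds 53 days: September 3, 1992 + 53 days = October 26, 1992.
From August 6, 1992 through September 1, 1992 inclusive is 27 days; tolling adds 27 days: October 26, 1992 + 27 days = November 22, 1992.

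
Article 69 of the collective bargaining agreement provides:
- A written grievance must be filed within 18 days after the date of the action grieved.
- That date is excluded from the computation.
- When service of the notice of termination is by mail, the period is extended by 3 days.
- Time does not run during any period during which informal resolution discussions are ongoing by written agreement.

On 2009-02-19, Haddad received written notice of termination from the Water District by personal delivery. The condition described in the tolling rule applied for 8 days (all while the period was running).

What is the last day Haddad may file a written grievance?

March 17, 2009

18 days after 2009-02-19 is March 9, 2009.
Service was not by mail, so no mail extension applies.
Tolling adds 8 days: March 9, 2009 + 8 days = March 17, 2009.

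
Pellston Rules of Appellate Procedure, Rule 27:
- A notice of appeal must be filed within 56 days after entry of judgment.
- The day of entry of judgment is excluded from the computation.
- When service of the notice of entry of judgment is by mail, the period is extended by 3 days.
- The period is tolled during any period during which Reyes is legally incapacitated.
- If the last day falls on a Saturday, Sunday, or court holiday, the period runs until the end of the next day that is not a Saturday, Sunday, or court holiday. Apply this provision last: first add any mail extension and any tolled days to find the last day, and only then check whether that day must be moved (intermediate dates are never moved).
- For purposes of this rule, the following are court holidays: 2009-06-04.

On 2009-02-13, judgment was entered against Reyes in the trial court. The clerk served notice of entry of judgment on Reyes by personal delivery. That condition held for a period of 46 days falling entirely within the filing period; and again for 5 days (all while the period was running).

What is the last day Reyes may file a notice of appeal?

56 days after 2009-02-13 is April 10, 2009.
Service was not by mail, so no mail extension applies.
Tolling adds 46 days: April 10, 2009 + 46 days = May 26, 2009.
Tolling adds 5 days: May 26, 2009 + 5 days = May 31, 2009.
May 31, 2009 is Sunday. The next qualifying day is June 1, 2009.

June 1, 2009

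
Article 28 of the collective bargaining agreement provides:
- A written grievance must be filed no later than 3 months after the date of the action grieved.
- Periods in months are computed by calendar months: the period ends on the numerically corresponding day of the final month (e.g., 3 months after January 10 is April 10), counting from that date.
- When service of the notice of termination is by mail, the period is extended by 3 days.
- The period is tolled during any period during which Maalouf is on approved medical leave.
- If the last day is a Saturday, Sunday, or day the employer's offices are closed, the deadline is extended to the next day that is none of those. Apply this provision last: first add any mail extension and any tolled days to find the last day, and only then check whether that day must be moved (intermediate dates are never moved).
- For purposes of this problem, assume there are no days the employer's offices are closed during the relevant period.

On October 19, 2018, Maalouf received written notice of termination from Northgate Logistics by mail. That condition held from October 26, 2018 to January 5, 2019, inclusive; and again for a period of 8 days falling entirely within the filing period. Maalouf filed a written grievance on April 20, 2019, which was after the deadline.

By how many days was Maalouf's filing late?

3 months after October 19, 2018 is January 19, 2019.
Service was by mail, adding 3 days: January 19, 2019 + 3 days = January 22, 2019.
From October 26, 2018 through January 5, 2019 inclusive is 72 days; tolling adds 72 days: January 22, 2019 + 72 days = April 4, 2019.
Tolling adds 8 days: April 4, 2019 + 8 days = April 12, 2019.
April 12, 2019 is a Friday and not a day the employer's offices are closed, so no extension applies.
The deadline is April 12, 2019; from April 12, 2019 to April 20, 2019 is 8 days.

8 days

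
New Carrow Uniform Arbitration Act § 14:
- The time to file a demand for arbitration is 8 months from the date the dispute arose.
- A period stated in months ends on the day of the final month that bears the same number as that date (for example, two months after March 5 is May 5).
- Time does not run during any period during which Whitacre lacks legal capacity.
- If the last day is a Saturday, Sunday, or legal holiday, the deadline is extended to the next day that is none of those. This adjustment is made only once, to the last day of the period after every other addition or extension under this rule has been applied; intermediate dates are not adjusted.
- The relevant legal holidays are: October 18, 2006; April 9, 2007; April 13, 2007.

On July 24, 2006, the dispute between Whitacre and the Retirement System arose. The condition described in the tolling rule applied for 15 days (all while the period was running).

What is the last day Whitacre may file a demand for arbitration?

8 months after July 24, 2006 is March 24, 2007.
Tolling adds 15 days: March 24, 2007 + 15 days = April 8, 2007.
April 8, 2007 is Sunday; April 9, 2007 is a listed holiday. The next qualifying day is April 10, 2007.

April 10, 2007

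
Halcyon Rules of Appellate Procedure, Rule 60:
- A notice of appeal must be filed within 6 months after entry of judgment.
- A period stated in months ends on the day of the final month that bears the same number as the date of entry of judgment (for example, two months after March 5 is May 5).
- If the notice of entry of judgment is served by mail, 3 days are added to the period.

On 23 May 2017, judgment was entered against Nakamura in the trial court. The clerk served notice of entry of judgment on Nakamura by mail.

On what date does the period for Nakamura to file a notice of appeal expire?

6 months after 23 May 2017 is November 23, 2017.
Service was by mail, adding 3 days: November 23, 2017 + 3 days = November 26, 2017.

November 26, 2017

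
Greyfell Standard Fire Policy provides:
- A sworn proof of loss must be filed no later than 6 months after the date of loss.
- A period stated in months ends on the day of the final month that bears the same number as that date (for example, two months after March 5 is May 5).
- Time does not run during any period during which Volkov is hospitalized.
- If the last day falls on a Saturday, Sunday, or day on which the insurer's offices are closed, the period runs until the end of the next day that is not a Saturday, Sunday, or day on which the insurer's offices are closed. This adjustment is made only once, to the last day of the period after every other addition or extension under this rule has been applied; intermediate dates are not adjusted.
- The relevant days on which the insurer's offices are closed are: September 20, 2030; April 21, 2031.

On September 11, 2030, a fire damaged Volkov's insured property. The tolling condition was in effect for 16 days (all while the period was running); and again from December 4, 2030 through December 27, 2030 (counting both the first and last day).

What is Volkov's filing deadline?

6 months after September 11, 2030 is March 11, 2031.
Tolling adds 16 days: March 11, 2031 + 16 days = March 27, 2031.
From December 4, 2030 through December 27, 2030 inclusive is 24 days; tolling adds 24 days: March 27, 2031 + 24 days = April 20, 2031.
April 20, 2031 is Sunday; April 21, 2031 is a listed holiday. The next qualifying day is April 22, 2031.

April 22, 2031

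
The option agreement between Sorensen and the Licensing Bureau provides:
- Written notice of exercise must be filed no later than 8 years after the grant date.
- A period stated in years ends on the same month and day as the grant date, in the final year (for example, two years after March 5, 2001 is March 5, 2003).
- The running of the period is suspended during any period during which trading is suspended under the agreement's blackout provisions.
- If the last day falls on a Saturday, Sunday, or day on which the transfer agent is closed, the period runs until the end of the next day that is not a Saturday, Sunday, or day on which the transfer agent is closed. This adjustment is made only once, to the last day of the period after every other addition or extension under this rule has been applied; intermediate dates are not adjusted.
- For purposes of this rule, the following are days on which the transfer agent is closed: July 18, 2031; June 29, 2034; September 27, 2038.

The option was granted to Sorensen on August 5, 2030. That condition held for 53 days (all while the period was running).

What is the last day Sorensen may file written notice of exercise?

September 28, 2038

8 years after August 5, 2030 is August 5, 2038.
Tolling adds 53 days: August 5, 2038 + 53 days = September 27, 2038.
September 27, 2038 is a listed holiday. The next qualifying day is September 28, 2038.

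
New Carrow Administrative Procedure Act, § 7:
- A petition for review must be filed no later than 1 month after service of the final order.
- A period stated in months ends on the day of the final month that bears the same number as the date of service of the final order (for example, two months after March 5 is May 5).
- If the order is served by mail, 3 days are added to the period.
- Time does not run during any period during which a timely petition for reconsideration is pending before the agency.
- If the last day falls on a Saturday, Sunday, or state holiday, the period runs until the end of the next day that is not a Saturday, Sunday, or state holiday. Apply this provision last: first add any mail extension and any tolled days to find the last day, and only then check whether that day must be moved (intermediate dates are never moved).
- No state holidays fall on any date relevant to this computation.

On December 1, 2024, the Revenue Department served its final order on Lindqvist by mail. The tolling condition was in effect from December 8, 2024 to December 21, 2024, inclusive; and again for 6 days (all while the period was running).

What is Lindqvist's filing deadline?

January 24, 2025

1 month after December 1, 2024 is January 1, 2025.
Service was by mail, adding 3 days: January 1, 2025 + 3 days = January 4, 2025.
From December 8, 2024 through December 21, 2024 inclusive is 14 days; tolling adds 14 days: January 4, 2025 + 14 days = January 18, 2025.
Tolling adds 6 days: January 18, 2025 + 6 days = January 24, 2025.
January 24, 2025 is a Friday and not a state holiday, so no extension applies.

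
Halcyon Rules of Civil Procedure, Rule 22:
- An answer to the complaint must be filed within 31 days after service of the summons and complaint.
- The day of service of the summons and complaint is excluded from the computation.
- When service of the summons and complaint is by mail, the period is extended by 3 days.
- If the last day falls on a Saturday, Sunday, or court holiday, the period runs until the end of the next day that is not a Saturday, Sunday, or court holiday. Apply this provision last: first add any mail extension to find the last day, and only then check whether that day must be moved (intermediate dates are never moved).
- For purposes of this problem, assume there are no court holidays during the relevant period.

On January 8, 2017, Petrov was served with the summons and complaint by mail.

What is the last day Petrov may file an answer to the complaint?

31 days after January 8, 2017 is February 8, 2017.
Service was by mail, adding 3 days: February 8, 2017 + 3 days = February 11, 2017.
February 11, 2017 is Saturday; February 12, 2017 is Sunday. The next qualifying day is February 13, 2017.

February 13, 2017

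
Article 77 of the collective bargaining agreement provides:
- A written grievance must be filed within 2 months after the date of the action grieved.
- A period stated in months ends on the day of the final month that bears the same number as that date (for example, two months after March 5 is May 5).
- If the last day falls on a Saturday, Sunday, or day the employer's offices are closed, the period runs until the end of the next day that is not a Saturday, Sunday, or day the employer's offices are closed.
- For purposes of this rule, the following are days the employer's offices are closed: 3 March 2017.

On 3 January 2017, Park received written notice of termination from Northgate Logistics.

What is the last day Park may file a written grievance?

March 6, 2017

2 months after 3 January 2017 is March 3, 2017.
March 3, 2017 is a listed holiday; March 4, 2017 is Saturday; March 5, 2017 is Sunday. The next qualifying day is March 6, 2017.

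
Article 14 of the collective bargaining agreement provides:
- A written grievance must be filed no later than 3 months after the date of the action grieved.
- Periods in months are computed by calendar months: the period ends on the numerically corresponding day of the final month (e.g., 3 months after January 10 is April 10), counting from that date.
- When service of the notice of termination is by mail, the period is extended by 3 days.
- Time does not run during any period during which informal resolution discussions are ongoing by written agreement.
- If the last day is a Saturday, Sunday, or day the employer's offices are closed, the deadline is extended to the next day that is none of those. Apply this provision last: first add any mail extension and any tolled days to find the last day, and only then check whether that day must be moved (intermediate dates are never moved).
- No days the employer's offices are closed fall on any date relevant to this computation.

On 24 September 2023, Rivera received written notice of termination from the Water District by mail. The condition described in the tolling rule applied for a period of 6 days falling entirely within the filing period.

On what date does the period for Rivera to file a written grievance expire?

3 months after 24 September 2023 is December 24, 2023.
Service was by mail, adding 3 days: December 24, 2023 + 3 days = December 27, 2023.
Tolling adds 6 days: December 27, 2023 + 6 days = January 2, 2024.
January 2, 2024 is a Tuesday and not a day the employer's offices are closed, so no extension applies.

January 2, 2024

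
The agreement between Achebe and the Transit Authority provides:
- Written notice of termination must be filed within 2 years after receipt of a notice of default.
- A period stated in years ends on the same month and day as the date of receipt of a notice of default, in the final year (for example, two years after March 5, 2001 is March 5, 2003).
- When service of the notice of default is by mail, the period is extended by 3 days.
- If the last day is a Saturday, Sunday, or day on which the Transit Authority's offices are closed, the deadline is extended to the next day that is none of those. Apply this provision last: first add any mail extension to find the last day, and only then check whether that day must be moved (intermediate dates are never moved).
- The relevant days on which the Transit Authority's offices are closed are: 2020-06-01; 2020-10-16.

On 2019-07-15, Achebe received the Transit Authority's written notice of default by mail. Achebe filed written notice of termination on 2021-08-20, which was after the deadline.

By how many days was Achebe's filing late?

2 years after 2019-07-15 is July 15, 2021.
Service was by mail, adding 3 days: July 15, 2021 + 3 days = July 18, 2021.
July 18, 2021 is Sunday. The next qualifying day is July 19, 2021.
The deadline is July 19, 2021; from July 19, 2021 to August 20, 2021 is 32 days.

32 days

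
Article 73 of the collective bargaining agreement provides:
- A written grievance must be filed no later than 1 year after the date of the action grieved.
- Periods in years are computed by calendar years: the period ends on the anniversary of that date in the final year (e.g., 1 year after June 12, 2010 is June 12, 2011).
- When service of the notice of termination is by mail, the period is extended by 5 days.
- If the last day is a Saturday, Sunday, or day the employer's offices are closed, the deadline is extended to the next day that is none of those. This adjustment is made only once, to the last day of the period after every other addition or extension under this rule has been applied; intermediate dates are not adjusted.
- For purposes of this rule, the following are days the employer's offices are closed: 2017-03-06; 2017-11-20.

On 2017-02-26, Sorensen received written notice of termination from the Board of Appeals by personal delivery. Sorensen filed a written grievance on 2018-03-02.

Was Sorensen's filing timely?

No

1 year after 2017-02-26 is February 26, 2018.
Service was not by mail, so no mail extension applies.
February 26, 2018 is a Monday and not a day the employer's offices are closed, so no extension applies.
The deadline is February 26, 2018; the filing on March 2, 2018 is after that date.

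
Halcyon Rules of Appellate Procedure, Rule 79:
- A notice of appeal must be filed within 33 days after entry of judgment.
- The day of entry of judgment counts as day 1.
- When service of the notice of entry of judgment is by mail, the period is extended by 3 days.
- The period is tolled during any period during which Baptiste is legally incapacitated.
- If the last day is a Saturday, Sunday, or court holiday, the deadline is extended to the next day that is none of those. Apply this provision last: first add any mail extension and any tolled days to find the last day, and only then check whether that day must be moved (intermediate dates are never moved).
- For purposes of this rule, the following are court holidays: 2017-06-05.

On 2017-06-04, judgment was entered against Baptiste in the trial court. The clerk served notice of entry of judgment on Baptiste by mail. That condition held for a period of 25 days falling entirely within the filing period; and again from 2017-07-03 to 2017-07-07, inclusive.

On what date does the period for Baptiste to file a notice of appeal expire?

Counting 2017-06-04 as day 1, day 33 is July 6, 2017.
Service was by mail, adding 3 days: July 6, 2017 + 3 days = July 9, 2017.
Tolling adds 25 days: July 9, 2017 + 25 days = August 3, 2017.
From July 3, 2017 through July 7, 2017 inclusive is 5 days; tolling adds 5 days: August 3, 2017 + 5 days = August 8, 2017.
August 8, 2017 is a Tuesday and not a court holiday, so no extension applies.

August 8, 2017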